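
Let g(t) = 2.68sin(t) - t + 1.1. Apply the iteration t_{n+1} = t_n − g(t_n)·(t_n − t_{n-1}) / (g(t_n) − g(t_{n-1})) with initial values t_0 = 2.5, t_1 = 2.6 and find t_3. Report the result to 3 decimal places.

2.564

g(2.5) = 0.20391, g(2.6) = -0.11846
t_2 = 2.60000 − (-0.11846)·(2.60000 − 2.50000) / (-0.11846 − 0.20391) = 2.60000 − (-0.01185)/(-0.32236) = 2.56325
g(2.56325) = 0.00173
t_3 = 2.56325 − 0.00173·(2.56325 − 2.60000) / (0.00173 − (-0.11846)) = 2.56325 − (-0.00006)/(0.12018) = 2.56378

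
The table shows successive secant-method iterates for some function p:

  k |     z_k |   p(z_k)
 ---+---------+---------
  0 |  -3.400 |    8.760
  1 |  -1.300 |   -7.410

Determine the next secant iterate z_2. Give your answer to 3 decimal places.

-2.262

z_2 = -1.300 − (-7.410)·(-1.300 − (-3.400)) / (-7.410 − 8.760)
   = -1.300 − (-15.56100)/(-16.17000) = -2.26234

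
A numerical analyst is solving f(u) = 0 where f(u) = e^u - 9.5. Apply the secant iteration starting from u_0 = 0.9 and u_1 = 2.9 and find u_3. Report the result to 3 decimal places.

2.112

f(0.9) = -7.04040, f(2.9) = 8.67415
u_2 = 2.90000 − 8.67415·(2.90000 − 0.90000) / (8.67415 − (-7.04040)) = 2.90000 − (17.34829)/(15.71454) = 1.79604
f(1.79604) = -3.47429
u_3 = 1.79604 − (-3.47429)·(1.79604 − 2.90000) / (-3.47429 − 8.67415) = 1.79604 − (3.83549)/(-12.14843) = 2.11175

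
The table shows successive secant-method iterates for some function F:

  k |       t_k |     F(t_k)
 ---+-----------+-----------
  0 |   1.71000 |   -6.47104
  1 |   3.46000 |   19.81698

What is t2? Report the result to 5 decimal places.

2.14078

t2 = 3.46000 − 19.81698·(3.46000 − 1.71000) / (19.81698 − (-6.47104))
   = 3.46000 − (34.6797150)/(26.2880200) = 2.1407787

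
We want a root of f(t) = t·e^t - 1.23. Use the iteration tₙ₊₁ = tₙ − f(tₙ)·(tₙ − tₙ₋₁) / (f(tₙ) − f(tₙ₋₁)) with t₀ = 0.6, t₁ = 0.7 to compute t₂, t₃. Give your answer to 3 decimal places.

f(0.6) = -0.13673, f(0.7) = 0.17963
t₂ = 0.70000 − 0.17963·(0.70000 − 0.60000) / (0.17963 − (-0.13673)) = 0.70000 − (0.01796)/(0.31636) = 0.64322
f(0.64322) = -0.00621
t₃ = 0.64322 − (-0.00621)·(0.64322 − 0.70000) / (-0.00621 − 0.17963) = 0.64322 − (0.00035)/(-0.18584) = 0.64512

0.643, 0.645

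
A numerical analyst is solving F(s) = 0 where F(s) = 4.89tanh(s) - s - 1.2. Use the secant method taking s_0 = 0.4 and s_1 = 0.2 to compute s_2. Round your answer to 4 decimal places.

0.3255

F(0.4) = 0.257950, F(0.2) = -0.434835
s_2 = 0.200000 − (-0.434835)·(0.200000 − 0.400000) / (-0.434835 − 0.257950) = 0.200000 − (0.086967)/(-0.692785) = 0.325532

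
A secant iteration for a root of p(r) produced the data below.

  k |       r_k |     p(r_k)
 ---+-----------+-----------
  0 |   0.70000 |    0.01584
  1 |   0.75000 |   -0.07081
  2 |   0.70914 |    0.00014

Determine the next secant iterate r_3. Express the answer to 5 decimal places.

0.70922

r_3 = 0.70914 − 0.00014·(0.70914 − 0.75000) / (0.00014 − (-0.07081))
   = 0.70914 − (-0.0000057)/(0.0709500) = 0.7092206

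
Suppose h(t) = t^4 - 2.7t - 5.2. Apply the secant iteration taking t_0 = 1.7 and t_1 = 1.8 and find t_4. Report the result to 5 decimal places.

h(1.7) = -1.4379000, h(1.8) = 0.4376000
t_2 = 1.8000000 − 0.4376000·(1.8000000 − 1.7000000) / (0.4376000 − (-1.4379000)) = 1.8000000 − (0.0437600)/(1.8755000) = 1.7766676
h(1.7766676) = -0.0332096
t_3 = 1.7766676 − (-0.0332096)·(1.7766676 − 1.8000000) / (-0.0332096 − 0.4376000) = 1.7766676 − (0.0007749)/(-0.4708096) = 1.7783134
h(1.7783134) = -0.0006823
t_4 = 1.7783134 − (-0.0006823)·(1.7783134 − 1.7766676) / (-0.0006823 − (-0.0332096)) = 1.7783134 − (-0.0000011)/(0.0325273) = 1.7783479

1.77835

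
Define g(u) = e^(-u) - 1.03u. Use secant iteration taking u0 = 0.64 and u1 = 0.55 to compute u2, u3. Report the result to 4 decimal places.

g(0.64) = -0.131908, g(0.55) = 0.010450
u2 = 0.550000 − 0.010450·(0.550000 − 0.640000) / (0.010450 − (-0.131908)) = 0.550000 − (-0.000940)/(0.142357) = 0.556606
g(0.556606) = -0.000154
u3 = 0.556606 − (-0.000154)·(0.556606 − 0.550000) / (-0.000154 − 0.010450) = 0.556606 − (-0.000001)/(-0.010604) = 0.556511

0.5566, 0.5565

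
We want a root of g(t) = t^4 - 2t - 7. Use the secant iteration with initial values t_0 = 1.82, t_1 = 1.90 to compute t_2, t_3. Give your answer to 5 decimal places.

g(1.82) = 0.3319938, g(1.90) = 2.2321000
t_2 = 1.9000000 − 2.2321000·(1.9000000 − 1.8200000) / (2.2321000 − 0.3319938) = 1.9000000 − (0.1785680)/(1.9001062) = 1.8060221
g(1.8060221) = 0.0267459
t_3 = 1.8060221 − 0.0267459·(1.8060221 − 1.9000000) / (0.0267459 − 2.2321000) = 1.8060221 − (-0.0025135)/(-2.2053541) = 1.8048824

1.80602, 1.80488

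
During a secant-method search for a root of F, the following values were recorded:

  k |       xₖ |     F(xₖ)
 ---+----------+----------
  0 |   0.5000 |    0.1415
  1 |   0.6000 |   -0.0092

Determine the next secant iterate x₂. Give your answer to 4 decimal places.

x₂ = 0.6000 − (-0.0092)·(0.6000 − 0.5000) / (-0.0092 − 0.1415)
   = 0.6000 − (-0.000920)/(-0.150700) = 0.593895

0.5939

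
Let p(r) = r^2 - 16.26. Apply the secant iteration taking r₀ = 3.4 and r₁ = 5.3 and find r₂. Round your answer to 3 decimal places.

3.940

p(3.4) = -4.70000, p(5.3) = 11.83000
r₂ = 5.30000 − 11.83000·(5.30000 − 3.40000) / (11.83000 − (-4.70000)) = 5.30000 − (22.47700)/(16.53000) = 3.94023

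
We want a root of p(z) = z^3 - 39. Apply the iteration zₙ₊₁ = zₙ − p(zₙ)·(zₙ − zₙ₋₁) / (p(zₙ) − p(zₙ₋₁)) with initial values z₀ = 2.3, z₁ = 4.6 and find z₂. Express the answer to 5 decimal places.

p(2.3) = -26.8330000, p(4.6) = 58.3360000
z₂ = 4.6000000 − 58.3360000·(4.6000000 − 2.3000000) / (58.3360000 − (-26.8330000)) = 4.6000000 − (134.1728000)/(85.1690000) = 3.0246287

3.02463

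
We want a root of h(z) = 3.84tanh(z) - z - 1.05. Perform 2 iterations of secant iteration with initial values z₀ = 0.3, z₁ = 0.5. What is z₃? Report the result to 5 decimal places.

0.39573

h(0.3) = -0.2313596, h(0.5) = 0.2245299
z₂ = 0.5000000 − 0.2245299·(0.5000000 − 0.3000000) / (0.2245299 − (-0.2313596)) = 0.5000000 − (0.0449060)/(0.4558895) = 0.4014981
h(0.4014981) = 0.0124254
z₃ = 0.4014981 − 0.0124254·(0.4014981 − 0.5000000) / (0.0124254 − 0.2245299) = 0.4014981 − (-0.0012239)/(-0.2121045) = 0.3957277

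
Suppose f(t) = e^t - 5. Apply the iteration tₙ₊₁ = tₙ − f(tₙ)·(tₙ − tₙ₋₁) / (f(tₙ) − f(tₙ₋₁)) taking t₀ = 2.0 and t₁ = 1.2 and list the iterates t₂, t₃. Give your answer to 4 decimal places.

1.5303, 1.6270

f(2.0) = 2.389056, f(1.2) = -1.679883
t₂ = 1.200000 − (-1.679883)·(1.200000 − 2.000000) / (-1.679883 − 2.389056) = 1.200000 − (1.343906)/(-4.068939) = 1.530284
f(1.530284) = -0.380510
t₃ = 1.530284 − (-0.380510)·(1.530284 − 1.200000) / (-0.380510 − (-1.679883)) = 1.530284 − (-0.125677)/(1.299373) = 1.627005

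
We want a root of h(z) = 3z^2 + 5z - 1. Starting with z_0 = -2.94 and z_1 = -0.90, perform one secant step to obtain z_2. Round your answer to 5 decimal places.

-1.37086

h(-2.94) = 10.2308000, h(-0.90) = -3.0700000
z_2 = -0.9000000 − (-3.0700000)·(-0.9000000 − (-2.9400000)) / (-3.0700000 − 10.2308000) = -0.9000000 − (-6.2628000)/(-13.3008000) = -1.3708589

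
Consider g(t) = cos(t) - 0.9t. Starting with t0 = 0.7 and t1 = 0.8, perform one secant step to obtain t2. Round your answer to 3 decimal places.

g(0.7) = 0.13484, g(0.8) = -0.02329
t2 = 0.80000 − (-0.02329)·(0.80000 − 0.70000) / (-0.02329 − 0.13484) = 0.80000 − (-0.00233)/(-0.15814) = 0.78527

0.785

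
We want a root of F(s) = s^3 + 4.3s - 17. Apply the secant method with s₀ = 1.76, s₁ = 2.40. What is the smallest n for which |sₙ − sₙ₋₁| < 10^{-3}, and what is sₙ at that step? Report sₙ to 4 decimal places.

F(1.76) = -3.980224, F(2.40) = 7.144000
s₂ = 2.400000 − 7.144000·(0.640000)/(11.124224) = 1.988991;  |Δ| = 0.411009
F(1.988991) = -0.578726
s₃ = 1.988991 − (-0.578726)·(-0.411009)/(-7.722726) = 2.019791;  |Δ| = 0.030800
F(2.019791) = -0.075050
s₄ = 2.019791 − (-0.075050)·(0.030800)/(0.503676) = 2.024380;  |Δ| = 0.004589
F(2.024380) = 0.000980
s₅ = 2.024380 − 0.000980·(0.004589)/(0.076030) = 2.024321;  |Δ| = 0.000059
|s₅ − s₄| = 0.000059 < 10^{-3}

n = 5, sₙ = 2.0243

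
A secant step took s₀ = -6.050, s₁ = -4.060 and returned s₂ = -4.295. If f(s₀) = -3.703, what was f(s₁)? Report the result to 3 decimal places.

0.496

The secant line through (-6.050, -3.703) and (-4.060, f(s₁)) crosses zero at s₂ = -4.295.
So (-6.050, -3.703), (-4.060, f(s₁)), (-4.295, 0) are collinear:
f(s₁) = -3.703 · (-4.060 − (-4.295)) / (-6.050 − (-4.295)) = -3.703 · (0.23500)/(-1.75500) = 0.49584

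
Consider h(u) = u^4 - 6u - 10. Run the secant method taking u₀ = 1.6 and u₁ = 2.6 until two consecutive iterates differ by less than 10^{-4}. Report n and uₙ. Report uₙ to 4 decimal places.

n = 7, uₙ = 2.1938

h(1.6) = -13.046400, h(2.6) = 20.097600
u₂ = 2.600000 − 20.097600·(1.000000)/(33.144000) = 1.993628;  |Δ| = 0.606372
h(1.993628) = -6.164705
u₃ = 1.993628 − (-6.164705)·(-0.606372)/(-26.262305) = 2.135965;  |Δ| = 0.142337
h(2.135965) = -2.000781
u₄ = 2.135965 − (-2.000781)·(0.142337)/(4.163923) = 2.204359;  |Δ| = 0.068394
h(2.204359) = 0.385647
u₅ = 2.204359 − 0.385647·(0.068394)/(2.386428) = 2.193306;  |Δ| = 0.011052
h(2.193306) = -0.018037
u₆ = 2.193306 − (-0.018037)·(-0.011052)/(-0.403684) = 2.193800;  |Δ| = 0.000494
h(2.193800) = -0.000151
u₇ = 2.193800 − (-0.000151)·(0.000494)/(0.017886) = 2.193804;  |Δ| = 0.000004
|u₇ − u₆| = 0.000004 < 10^{-4}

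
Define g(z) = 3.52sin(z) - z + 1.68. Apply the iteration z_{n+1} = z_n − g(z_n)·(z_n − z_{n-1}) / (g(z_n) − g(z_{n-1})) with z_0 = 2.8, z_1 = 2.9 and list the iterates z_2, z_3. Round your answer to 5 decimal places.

g(2.8) = 0.0591583, g(2.9) = -0.3778424
z_2 = 2.9000000 − (-0.3778424)·(2.9000000 − 2.8000000) / (-0.3778424 − 0.0591583) = 2.9000000 − (-0.0377842)/(-0.4370006) = 2.8135373
g(2.8135373) = 0.0006160
z_3 = 2.8135373 − 0.0006160·(2.8135373 − 2.9000000) / (0.0006160 − (-0.3778424)) = 2.8135373 − (-0.0000533)/(0.3784584) = 2.8136781

2.81354, 2.81368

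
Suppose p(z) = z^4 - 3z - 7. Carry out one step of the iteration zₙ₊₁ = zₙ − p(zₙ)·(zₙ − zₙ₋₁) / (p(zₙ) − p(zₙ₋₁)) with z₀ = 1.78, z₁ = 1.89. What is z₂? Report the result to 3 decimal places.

1.886

p(1.78) = -2.30124, p(1.89) = 0.08990
z₂ = 1.89000 − 0.08990·(1.89000 − 1.78000) / (0.08990 − (-2.30124)) = 1.89000 − (0.00989)/(2.39114) = 1.88586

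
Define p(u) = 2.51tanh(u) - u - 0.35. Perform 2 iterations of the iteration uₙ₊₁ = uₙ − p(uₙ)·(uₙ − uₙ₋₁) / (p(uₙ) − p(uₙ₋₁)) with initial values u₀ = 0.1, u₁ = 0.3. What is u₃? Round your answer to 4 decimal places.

p(0.1) = -0.199833, p(0.3) = 0.081195
u₂ = 0.300000 − 0.081195·(0.300000 − 0.100000) / (0.081195 − (-0.199833)) = 0.300000 − (0.016239)/(0.281028) = 0.242216
p(0.242216) = 0.004129
u₃ = 0.242216 − 0.004129·(0.242216 − 0.300000) / (0.004129 − 0.081195) = 0.242216 − (-0.000239)/(-0.077065) = 0.239120

0.2391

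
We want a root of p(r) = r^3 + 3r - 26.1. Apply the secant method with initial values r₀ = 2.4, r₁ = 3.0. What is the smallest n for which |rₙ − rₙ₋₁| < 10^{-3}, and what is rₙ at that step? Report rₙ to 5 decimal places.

p(2.4) = -5.0760000, p(3.0) = 9.9000000
r₂ = 3.0000000 − 9.9000000·(0.6000000)/(14.9760000) = 2.6033654;  |Δ| = 0.3966346
p(2.6033654) = -0.6455655
r₃ = 2.6033654 − (-0.6455655)·(-0.3966346)/(-10.5455655) = 2.6276461;  |Δ| = 0.0242807
p(2.6276461) = -0.0744167
r₄ = 2.6276461 − (-0.0744167)·(0.0242807)/(0.5711488) = 2.6308097;  |Δ| = 0.0031636
p(2.6308097) = 0.0006826
r₅ = 2.6308097 − 0.0006826·(0.0031636)/(0.0750992) = 2.6307809;  |Δ| = 0.0000288
|r₅ − r₄| = 0.0000288 < 10^{-3}

n = 5, rₙ = 2.63078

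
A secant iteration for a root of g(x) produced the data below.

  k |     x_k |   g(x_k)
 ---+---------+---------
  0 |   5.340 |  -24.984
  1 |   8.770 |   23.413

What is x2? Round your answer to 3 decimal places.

x2 = 8.770 − 23.413·(8.770 − 5.340) / (23.413 − (-24.984))
   = 8.770 − (80.30659)/(48.39700) = 7.11067

7.111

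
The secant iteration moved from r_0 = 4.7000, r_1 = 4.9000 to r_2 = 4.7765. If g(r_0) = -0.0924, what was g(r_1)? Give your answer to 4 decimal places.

The secant line through (4.7000, -0.0924) and (4.9000, g(r_1)) crosses zero at r_2 = 4.7765.
So (4.7000, -0.0924), (4.9000, g(r_1)), (4.7765, 0) are collinear:
g(r_1) = -0.0924 · (4.9000 − 4.7765) / (4.7000 − 4.7765) = -0.0924 · (0.123500)/(-0.076500) = 0.149169

0.1492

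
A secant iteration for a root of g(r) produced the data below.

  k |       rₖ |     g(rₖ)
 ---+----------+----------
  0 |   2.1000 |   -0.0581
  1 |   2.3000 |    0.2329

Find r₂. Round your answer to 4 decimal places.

2.1399

r₂ = 2.3000 − 0.2329·(2.3000 − 2.1000) / (0.2329 − (-0.0581))
   = 2.3000 − (0.046580)/(0.291000) = 2.139931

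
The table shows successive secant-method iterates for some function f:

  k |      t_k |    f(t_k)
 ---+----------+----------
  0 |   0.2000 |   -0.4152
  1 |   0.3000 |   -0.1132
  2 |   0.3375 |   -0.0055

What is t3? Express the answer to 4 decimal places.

t3 = 0.3375 − (-0.0055)·(0.3375 − 0.3000) / (-0.0055 − (-0.1132))
   = 0.3375 − (-0.000206)/(0.107700) = 0.339415

0.3394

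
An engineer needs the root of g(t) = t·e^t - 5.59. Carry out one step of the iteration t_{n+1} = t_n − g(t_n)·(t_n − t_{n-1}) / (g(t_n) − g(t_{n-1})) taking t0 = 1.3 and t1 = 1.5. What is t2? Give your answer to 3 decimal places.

g(1.3) = -0.81991, g(1.5) = 1.13253
t2 = 1.50000 − 1.13253·(1.50000 − 1.30000) / (1.13253 − (-0.81991)) = 1.50000 − (0.22651)/(1.95245) = 1.38399

1.384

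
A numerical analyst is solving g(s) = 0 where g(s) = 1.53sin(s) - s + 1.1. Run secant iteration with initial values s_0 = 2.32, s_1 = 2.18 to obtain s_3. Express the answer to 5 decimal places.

g(2.32) = -0.0996859, g(2.18) = 0.1747590
s_2 = 2.1800000 − 0.1747590·(2.1800000 − 2.3200000) / (0.1747590 − (-0.0996859)) = 2.1800000 − (-0.0244663)/(0.2744449) = 2.2691482
g(2.2691482) = 0.0026833
s_3 = 2.2691482 − 0.0026833·(2.2691482 − 2.1800000) / (0.0026833 − 0.1747590) = 2.2691482 − (0.0002392)/(-0.1720758) = 2.2705383

2.27054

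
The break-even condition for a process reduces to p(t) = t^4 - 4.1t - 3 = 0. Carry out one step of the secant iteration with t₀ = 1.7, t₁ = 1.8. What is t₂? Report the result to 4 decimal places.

1.7932

p(1.7) = -1.617900, p(1.8) = 0.117600
t₂ = 1.800000 − 0.117600·(1.800000 − 1.700000) / (0.117600 − (-1.617900)) = 1.800000 − (0.011760)/(1.735500) = 1.793224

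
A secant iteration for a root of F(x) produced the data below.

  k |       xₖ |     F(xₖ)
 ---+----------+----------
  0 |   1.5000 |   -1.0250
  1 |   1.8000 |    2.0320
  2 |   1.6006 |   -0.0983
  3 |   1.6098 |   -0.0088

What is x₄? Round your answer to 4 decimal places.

1.6107

x₄ = 1.6098 − (-0.0088)·(1.6098 − 1.6006) / (-0.0088 − (-0.0983))
   = 1.6098 − (-0.000081)/(0.089500) = 1.610705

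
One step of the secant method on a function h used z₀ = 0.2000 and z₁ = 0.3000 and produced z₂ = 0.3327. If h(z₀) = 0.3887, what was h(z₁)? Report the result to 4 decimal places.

The secant line through (0.2000, 0.3887) and (0.3000, h(z₁)) crosses zero at z₂ = 0.3327.
So (0.2000, 0.3887), (0.3000, h(z₁)), (0.3327, 0) are collinear:
h(z₁) = 0.3887 · (0.3000 − 0.3327) / (0.2000 − 0.3327) = 0.3887 · (-0.032700)/(-0.132700) = 0.095784

0.0958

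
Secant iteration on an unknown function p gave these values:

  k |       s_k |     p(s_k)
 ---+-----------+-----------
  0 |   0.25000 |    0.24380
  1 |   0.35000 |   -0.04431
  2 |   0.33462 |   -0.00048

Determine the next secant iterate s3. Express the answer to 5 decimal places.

s3 = 0.33462 − (-0.00048)·(0.33462 − 0.35000) / (-0.00048 − (-0.04431))
   = 0.33462 − (0.0000074)/(0.0438300) = 0.3344516

0.33445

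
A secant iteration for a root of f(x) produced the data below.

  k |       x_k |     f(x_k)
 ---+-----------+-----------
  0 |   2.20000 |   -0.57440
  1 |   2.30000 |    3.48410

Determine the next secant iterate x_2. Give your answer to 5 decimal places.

x_2 = 2.30000 − 3.48410·(2.30000 − 2.20000) / (3.48410 − (-0.57440))
   = 2.30000 − (0.3484100)/(4.0585000) = 2.2141530

2.21415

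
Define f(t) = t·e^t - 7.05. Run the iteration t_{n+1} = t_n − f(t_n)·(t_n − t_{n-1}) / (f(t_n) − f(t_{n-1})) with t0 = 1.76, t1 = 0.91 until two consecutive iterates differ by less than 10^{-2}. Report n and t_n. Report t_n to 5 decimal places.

n = 5, t_n = 1.52848

f(1.76) = 3.1798898, f(0.91) = -4.7892665
t2 = 0.9100000 − (-4.7892665)·(-0.8500000)/(-7.9691563) = 1.4208290;  |Δ| = 0.5108290
f(1.4208290) = -1.1669838
t3 = 1.4208290 − (-1.1669838)·(0.5108290)/(3.6222827) = 1.5854019;  |Δ| = 0.1645728
f(1.5854019) = 0.6887469
t4 = 1.5854019 − 0.6887469·(0.1645728)/(1.8557307) = 1.5243213;  |Δ| = 0.0610805
f(1.5243213) = -0.0502767
t5 = 1.5243213 − (-0.0502767)·(-0.0610805)/(-0.7390236) = 1.5284767;  |Δ| = 0.0041554
|t5 − t4| = 0.0041554 < 10^{-2}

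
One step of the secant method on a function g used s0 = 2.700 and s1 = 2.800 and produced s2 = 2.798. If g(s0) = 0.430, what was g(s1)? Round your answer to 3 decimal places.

-0.009

The secant line through (2.700, 0.430) and (2.800, g(s1)) crosses zero at s2 = 2.798.
So (2.700, 0.430), (2.800, g(s1)), (2.798, 0) are collinear:
g(s1) = 0.430 · (2.800 − 2.798) / (2.700 − 2.798) = 0.430 · (0.00200)/(-0.09800) = -0.00878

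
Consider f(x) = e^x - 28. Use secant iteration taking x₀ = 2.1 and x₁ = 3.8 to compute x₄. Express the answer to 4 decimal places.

f(2.1) = -19.833830, f(3.8) = 16.701184
x₂ = 3.800000 − 16.701184·(3.800000 − 2.100000) / (16.701184 − (-19.833830)) = 3.800000 − (28.392014)/(36.535015) = 3.022882
f(3.022882) = -7.449565
x₃ = 3.022882 − (-7.449565)·(3.022882 − 3.800000) / (-7.449565 − 16.701184) = 3.022882 − (5.789190)/(-24.150750) = 3.262593
f(3.262593) = -1.882837
x₄ = 3.262593 − (-1.882837)·(3.262593 − 3.022882) / (-1.882837 − (-7.449565)) = 3.262593 − (-0.451336)/(5.566728) = 3.343670

3.3437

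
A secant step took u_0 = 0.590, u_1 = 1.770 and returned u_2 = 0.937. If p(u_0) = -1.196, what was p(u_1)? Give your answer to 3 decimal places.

2.871

The secant line through (0.590, -1.196) and (1.770, p(u_1)) crosses zero at u_2 = 0.937.
So (0.590, -1.196), (1.770, p(u_1)), (0.937, 0) are collinear:
p(u_1) = -1.196 · (1.770 − 0.937) / (0.590 − 0.937) = -1.196 · (0.83300)/(-0.34700) = 2.87109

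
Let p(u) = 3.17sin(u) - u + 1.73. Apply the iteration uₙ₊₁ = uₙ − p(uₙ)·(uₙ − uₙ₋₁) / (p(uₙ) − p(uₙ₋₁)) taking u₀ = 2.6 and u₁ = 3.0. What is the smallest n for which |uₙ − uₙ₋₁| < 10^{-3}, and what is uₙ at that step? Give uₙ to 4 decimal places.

n = 4, uₙ = 2.7980

p(2.6) = 0.764139, p(3.0) = -0.822650
u₂ = 3.000000 − (-0.822650)·(0.400000)/(-1.586789) = 2.792625;  |Δ| = 0.207375
p(2.792625) = 0.021285
u₃ = 2.792625 − 0.021285·(-0.207375)/(0.843935) = 2.797856;  |Δ| = 0.005230
p(2.797856) = 0.000460
u₄ = 2.797856 − 0.000460·(0.005230)/(-0.020826) = 2.797971;  |Δ| = 0.000115
|u₄ − u₃| = 0.000115 < 10^{-3}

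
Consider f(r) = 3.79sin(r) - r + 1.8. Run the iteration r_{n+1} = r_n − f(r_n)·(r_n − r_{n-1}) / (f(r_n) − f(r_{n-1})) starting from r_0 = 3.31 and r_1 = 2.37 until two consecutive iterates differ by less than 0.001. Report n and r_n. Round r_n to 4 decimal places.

n = 5, r_n = 2.8585

f(3.31) = -2.145251, f(2.37) = 2.072683
r_2 = 2.370000 − 2.072683·(-0.940000)/(4.217934) = 2.831914;  |Δ| = 0.461914
f(2.831914) = 0.123099
r_3 = 2.831914 − 0.123099·(0.461914)/(-1.949583) = 2.861080;  |Δ| = 0.029166
f(2.861080) = -0.011823
r_4 = 2.861080 − (-0.011823)·(0.029166)/(-0.134923) = 2.858524;  |Δ| = 0.002556
f(2.858524) = 0.000037
r_5 = 2.858524 − 0.000037·(-0.002556)/(0.011860) = 2.858532;  |Δ| = 0.000008
|r_5 − r_4| = 0.000008 < 0.001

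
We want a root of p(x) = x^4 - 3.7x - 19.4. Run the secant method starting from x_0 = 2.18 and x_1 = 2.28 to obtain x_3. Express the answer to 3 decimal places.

p(2.18) = -4.88069, p(2.28) = -0.81264
x_2 = 2.28000 − (-0.81264)·(2.28000 − 2.18000) / (-0.81264 − (-4.88069)) = 2.28000 − (-0.08126)/(4.06806) = 2.29998
p(2.29998) = 0.07302
x_3 = 2.29998 − 0.07302·(2.29998 − 2.28000) / (0.07302 − (-0.81264)) = 2.29998 − (0.00146)/(0.88566) = 2.29833

2.298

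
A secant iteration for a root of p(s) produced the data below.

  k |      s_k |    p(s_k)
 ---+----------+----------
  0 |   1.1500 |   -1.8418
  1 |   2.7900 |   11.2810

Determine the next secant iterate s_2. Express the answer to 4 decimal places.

1.3802

s_2 = 2.7900 − 11.2810·(2.7900 − 1.1500) / (11.2810 − (-1.8418))
   = 2.7900 − (18.500840)/(13.122800) = 1.380176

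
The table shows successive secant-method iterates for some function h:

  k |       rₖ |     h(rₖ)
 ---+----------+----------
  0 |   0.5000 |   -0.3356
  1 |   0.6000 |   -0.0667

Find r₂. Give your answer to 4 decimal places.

0.6248

r₂ = 0.6000 − (-0.0667)·(0.6000 − 0.5000) / (-0.0667 − (-0.3356))
   = 0.6000 − (-0.006670)/(0.268900) = 0.624805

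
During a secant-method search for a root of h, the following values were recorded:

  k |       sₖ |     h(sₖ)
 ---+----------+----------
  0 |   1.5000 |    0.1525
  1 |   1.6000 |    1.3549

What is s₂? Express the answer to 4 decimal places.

s₂ = 1.6000 − 1.3549·(1.6000 − 1.5000) / (1.3549 − 0.1525)
   = 1.6000 − (0.135490)/(1.202400) = 1.487317

1.4873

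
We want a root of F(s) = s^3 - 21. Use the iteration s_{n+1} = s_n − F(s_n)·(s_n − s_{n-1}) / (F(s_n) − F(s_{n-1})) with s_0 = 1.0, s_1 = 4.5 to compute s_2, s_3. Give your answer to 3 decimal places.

F(1.0) = -20.00000, F(4.5) = 70.12500
s_2 = 4.50000 − 70.12500·(4.50000 − 1.00000) / (70.12500 − (-20.00000)) = 4.50000 − (245.43750)/(90.12500) = 1.77670
F(1.77670) = -15.39157
s_3 = 1.77670 − (-15.39157)·(1.77670 − 4.50000) / (-15.39157 − 70.12500) = 1.77670 − (41.91587)/(-85.51657) = 2.26685

1.777, 2.267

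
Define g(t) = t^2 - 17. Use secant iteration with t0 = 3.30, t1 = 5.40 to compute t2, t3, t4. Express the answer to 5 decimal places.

g(3.30) = -6.1100000, g(5.40) = 12.1600000
t2 = 5.4000000 − 12.1600000·(5.4000000 − 3.3000000) / (12.1600000 − (-6.1100000)) = 5.4000000 − (25.5360000)/(18.2700000) = 4.0022989
g(4.0022989) = -0.9816039
t3 = 4.0022989 − (-0.9816039)·(4.0022989 − 5.4000000) / (-0.9816039 − 12.1600000) = 4.0022989 − (1.3719889)/(-13.1416039) = 4.1066993
g(4.1066993) = -0.1350211
t4 = 4.1066993 − (-0.1350211)·(4.1066993 − 4.0022989) / (-0.1350211 − (-0.9816039)) = 4.1066993 − (-0.0140963)/(0.8465828) = 4.1233500

4.00230, 4.10670, 4.12335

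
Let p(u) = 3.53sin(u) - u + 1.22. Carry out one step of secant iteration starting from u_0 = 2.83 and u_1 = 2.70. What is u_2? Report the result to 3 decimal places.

2.707

p(2.83) = -0.52779, p(2.70) = 0.02865
u_2 = 2.70000 − 0.02865·(2.70000 − 2.83000) / (0.02865 − (-0.52779)) = 2.70000 − (-0.00372)/(0.55644) = 2.70669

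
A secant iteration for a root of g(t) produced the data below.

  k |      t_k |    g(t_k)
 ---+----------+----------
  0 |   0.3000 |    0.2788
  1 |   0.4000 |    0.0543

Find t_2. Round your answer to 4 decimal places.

0.4242

t_2 = 0.4000 − 0.0543·(0.4000 − 0.3000) / (0.0543 − 0.2788)
   = 0.4000 − (0.005430)/(-0.224500) = 0.424187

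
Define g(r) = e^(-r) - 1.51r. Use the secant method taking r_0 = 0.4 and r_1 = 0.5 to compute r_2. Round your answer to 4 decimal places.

g(0.4) = 0.066320, g(0.5) = -0.148469
r_2 = 0.500000 − (-0.148469)·(0.500000 − 0.400000) / (-0.148469 − 0.066320) = 0.500000 − (-0.014847)/(-0.214789) = 0.430877

0.4309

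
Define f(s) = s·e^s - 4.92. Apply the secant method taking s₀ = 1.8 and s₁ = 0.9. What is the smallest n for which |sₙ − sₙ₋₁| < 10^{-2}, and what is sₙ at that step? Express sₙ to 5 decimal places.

f(1.8) = 5.9693654, f(0.9) = -2.7063572
s₂ = 0.9000000 − (-2.7063572)·(-0.9000000)/(-8.6757226) = 1.1807514;  |Δ| = 0.2807514
f(1.1807514) = -1.0745045
s₃ = 1.1807514 − (-1.0745045)·(0.2807514)/(1.6318527) = 1.3656141;  |Δ| = 0.1848627
f(1.3656141) = 0.4306515
s₄ = 1.3656141 − 0.4306515·(0.1848627)/(1.5051561) = 1.3127217;  |Δ| = 0.0528925
f(1.3127217) = -0.0415662
s₅ = 1.3127217 − (-0.0415662)·(-0.0528925)/(-0.4722177) = 1.3173774;  |Δ| = 0.0046558
|s₅ − s₄| = 0.0046558 < 10^{-2}

n = 5, sₙ = 1.31738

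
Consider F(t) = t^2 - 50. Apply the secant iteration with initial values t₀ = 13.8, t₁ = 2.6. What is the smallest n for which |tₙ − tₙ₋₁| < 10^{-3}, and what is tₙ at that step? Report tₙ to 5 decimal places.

F(13.8) = 140.4400000, F(2.6) = -43.2400000
t₂ = 2.6000000 − (-43.2400000)·(-11.2000000)/(-183.6800000) = 5.2365854;  |Δ| = 2.6365854
F(5.2365854) = -22.5781737
t₃ = 5.2365854 − (-22.5781737)·(2.6365854)/(20.6618263) = 8.1177093;  |Δ| = 2.8811239
F(8.1177093) = 15.8972044
t₄ = 8.1177093 − 15.8972044·(2.8811239)/(38.4753781) = 6.9272904;  |Δ| = 1.1904189
F(6.9272904) = -2.0126472
t₅ = 6.9272904 − (-2.0126472)·(-1.1904189)/(-17.9098516) = 7.0610656;  |Δ| = 0.1337752
F(7.0610656) = -0.1413527
t₆ = 7.0610656 − (-0.1413527)·(0.1337752)/(1.8712945) = 7.0711706;  |Δ| = 0.0101050
F(7.0711706) = 0.0014539
t₇ = 7.0711706 − 0.0014539·(0.0101050)/(0.1428066) = 7.0710677;  |Δ| = 0.0001029
|t₇ − t₆| = 0.0001029 < 10^{-3}

n = 7, tₙ = 7.07107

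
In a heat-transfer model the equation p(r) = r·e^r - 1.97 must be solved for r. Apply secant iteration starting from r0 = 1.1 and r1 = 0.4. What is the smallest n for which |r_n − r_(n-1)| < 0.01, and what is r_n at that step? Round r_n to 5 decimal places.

n = 5, r_n = 0.84559

p(1.1) = 1.3345826, p(0.4) = -1.3732701
r2 = 0.4000000 − (-1.3732701)·(-0.7000000)/(-2.7078527) = 0.7550005;  |Δ| = 0.3550005
p(0.7550005) = -0.3636514
r3 = 0.7550005 − (-0.3636514)·(0.3550005)/(1.0096187) = 0.8828670;  |Δ| = 0.1278665
p(0.8828670) = 0.1646151
r4 = 0.8828670 − 0.1646151·(0.1278665)/(0.5282665) = 0.8430221;  |Δ| = 0.0398450
p(0.8430221) = -0.0113413
r5 = 0.8430221 − (-0.0113413)·(-0.0398450)/(-0.1759564) = 0.8455903;  |Δ| = 0.0025682
|r5 − r4| = 0.0025682 < 0.01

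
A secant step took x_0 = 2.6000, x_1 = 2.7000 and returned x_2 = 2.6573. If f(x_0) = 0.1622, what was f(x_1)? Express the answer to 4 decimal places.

-0.1209

The secant line through (2.6000, 0.1622) and (2.7000, f(x_1)) crosses zero at x_2 = 2.6573.
So (2.6000, 0.1622), (2.7000, f(x_1)), (2.6573, 0) are collinear:
f(x_1) = 0.1622 · (2.7000 − 2.6573) / (2.6000 − 2.6573) = 0.1622 · (0.042700)/(-0.057300) = -0.120872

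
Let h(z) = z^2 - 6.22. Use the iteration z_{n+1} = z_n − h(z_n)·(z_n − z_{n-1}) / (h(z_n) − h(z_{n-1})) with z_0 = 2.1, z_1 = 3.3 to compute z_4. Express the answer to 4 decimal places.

2.4941

h(2.1) = -1.810000, h(3.3) = 4.670000
z_2 = 3.300000 − 4.670000·(3.300000 − 2.100000) / (4.670000 − (-1.810000)) = 3.300000 − (5.604000)/(6.480000) = 2.435185
h(2.435185) = -0.289873
z_3 = 2.435185 − (-0.289873)·(2.435185 − 3.300000) / (-0.289873 − 4.670000) = 2.435185 − (0.250687)/(-4.959873) = 2.485728
h(2.485728) = -0.041156
z_4 = 2.485728 − (-0.041156)·(2.485728 − 2.435185) / (-0.041156 − (-0.289873)) = 2.485728 − (-0.002080)/(0.248717) = 2.494092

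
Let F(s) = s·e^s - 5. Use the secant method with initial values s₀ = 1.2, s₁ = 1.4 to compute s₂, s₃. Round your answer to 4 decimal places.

F(1.2) = -1.015860, F(1.4) = 0.677280
s₂ = 1.400000 − 0.677280·(1.400000 − 1.200000) / (0.677280 − (-1.015860)) = 1.400000 − (0.135456)/(1.693140) = 1.319997
F(1.319997) = -0.058709
s₃ = 1.319997 − (-0.058709)·(1.319997 − 1.400000) / (-0.058709 − 0.677280) = 1.319997 − (0.004697)/(-0.735988) = 1.326379

1.3200, 1.3264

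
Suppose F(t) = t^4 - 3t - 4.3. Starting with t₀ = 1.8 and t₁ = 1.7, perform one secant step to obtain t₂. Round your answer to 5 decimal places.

1.75678

F(1.8) = 0.7976000, F(1.7) = -1.0479000
t₂ = 1.7000000 − (-1.0479000)·(1.7000000 − 1.8000000) / (-1.0479000 − 0.7976000) = 1.7000000 − (0.1047900)/(-1.8455000) = 1.7567814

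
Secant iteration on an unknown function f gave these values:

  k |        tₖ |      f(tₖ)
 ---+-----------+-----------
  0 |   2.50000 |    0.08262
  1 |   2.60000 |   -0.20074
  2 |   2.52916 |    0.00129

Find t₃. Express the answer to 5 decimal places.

t₃ = 2.52916 − 0.00129·(2.52916 − 2.60000) / (0.00129 − (-0.20074))
   = 2.52916 − (-0.0000914)/(0.2020300) = 2.5296123

2.52961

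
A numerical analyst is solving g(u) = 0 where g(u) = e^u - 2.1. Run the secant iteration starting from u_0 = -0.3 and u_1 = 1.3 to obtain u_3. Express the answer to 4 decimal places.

g(-0.3) = -1.359182, g(1.3) = 1.569297
u_2 = 1.300000 − 1.569297·(1.300000 − (-0.300000)) / (1.569297 − (-1.359182)) = 1.300000 − (2.510875)/(2.928478) = 0.442601
g(0.442601) = -0.543249
u_3 = 0.442601 − (-0.543249)·(0.442601 − 1.300000) / (-0.543249 − 1.569297) = 0.442601 − (0.465781)/(-2.112546) = 0.663084

0.6631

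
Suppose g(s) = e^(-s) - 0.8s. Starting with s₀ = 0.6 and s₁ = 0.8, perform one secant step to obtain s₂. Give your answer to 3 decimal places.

g(0.6) = 0.06881, g(0.8) = -0.19067
s₂ = 0.80000 − (-0.19067)·(0.80000 − 0.60000) / (-0.19067 − 0.06881) = 0.80000 − (-0.03813)/(-0.25948) = 0.65304

0.653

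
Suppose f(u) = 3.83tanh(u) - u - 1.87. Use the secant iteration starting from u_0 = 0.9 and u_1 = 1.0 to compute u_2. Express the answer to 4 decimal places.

0.9362

f(0.9) = -0.026579, f(1.0) = 0.046906
u_2 = 1.000000 − 0.046906·(1.000000 − 0.900000) / (0.046906 − (-0.026579)) = 1.000000 − (0.004691)/(0.073485) = 0.936170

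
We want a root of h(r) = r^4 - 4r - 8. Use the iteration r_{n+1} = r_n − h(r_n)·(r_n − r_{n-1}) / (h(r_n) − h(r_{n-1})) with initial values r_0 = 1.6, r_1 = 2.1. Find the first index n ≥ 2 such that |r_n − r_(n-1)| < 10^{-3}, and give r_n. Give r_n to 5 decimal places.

n = 5, r_n = 2.00000

h(1.6) = -7.8464000, h(2.1) = 3.0481000
r_2 = 2.1000000 − 3.0481000·(0.5000000)/(10.8945000) = 1.9601083;  |Δ| = 0.1398917
h(1.9601083) = -1.0792803
r_3 = 1.9601083 − (-1.0792803)·(-0.1398917)/(-4.1273803) = 1.9966890;  |Δ| = 0.0365807
h(1.9966890) = -0.0924457
r_4 = 1.9966890 − (-0.0924457)·(0.0365807)/(0.9868346) = 2.0001158;  |Δ| = 0.0034268
h(2.0001158) = 0.0032434
r_5 = 2.0001158 − 0.0032434·(0.0034268)/(0.0956890) = 1.9999997;  |Δ| = 0.0001162
|r_5 − r_4| = 0.0001162 < 10^{-3}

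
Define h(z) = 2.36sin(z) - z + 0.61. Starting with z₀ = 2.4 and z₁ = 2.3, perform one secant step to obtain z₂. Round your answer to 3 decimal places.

2.326

h(2.4) = -0.19591, h(2.3) = 0.06986
z₂ = 2.30000 − 0.06986·(2.30000 − 2.40000) / (0.06986 − (-0.19591)) = 2.30000 − (-0.00699)/(0.26577) = 2.32629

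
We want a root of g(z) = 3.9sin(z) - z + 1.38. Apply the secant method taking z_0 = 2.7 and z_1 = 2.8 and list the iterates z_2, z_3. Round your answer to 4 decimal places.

2.7753, 2.7756

g(2.7) = 0.346782, g(2.8) = -0.113546
z_2 = 2.800000 − (-0.113546)·(2.800000 − 2.700000) / (-0.113546 − 0.346782) = 2.800000 − (-0.011355)/(-0.460328) = 2.775334
g(2.775334) = 0.001354
z_3 = 2.775334 − 0.001354·(2.775334 − 2.800000) / (0.001354 − (-0.113546)) = 2.775334 − (-0.000033)/(0.114901) = 2.775624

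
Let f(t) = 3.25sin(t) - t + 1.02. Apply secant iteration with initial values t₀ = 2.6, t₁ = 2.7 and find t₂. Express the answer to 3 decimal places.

2.625

f(2.6) = 0.09538, f(2.7) = -0.29102
t₂ = 2.70000 − (-0.29102)·(2.70000 − 2.60000) / (-0.29102 − 0.09538) = 2.70000 − (-0.02910)/(-0.38639) = 2.62468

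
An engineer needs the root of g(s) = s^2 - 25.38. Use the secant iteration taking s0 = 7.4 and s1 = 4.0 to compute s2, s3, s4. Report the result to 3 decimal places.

4.823, 5.063, 5.037

g(7.4) = 29.38000, g(4.0) = -9.38000
s2 = 4.00000 − (-9.38000)·(4.00000 − 7.40000) / (-9.38000 − 29.38000) = 4.00000 − (31.89200)/(-38.76000) = 4.82281
g(4.82281) = -2.12053
s3 = 4.82281 − (-2.12053)·(4.82281 − 4.00000) / (-2.12053 − (-9.38000)) = 4.82281 − (-1.74479)/(7.25947) = 5.06315
g(5.06315) = 0.25553
s4 = 5.06315 − 0.25553·(5.06315 − 4.82281) / (0.25553 − (-2.12053)) = 5.06315 − (0.06141)/(2.37606) = 5.03731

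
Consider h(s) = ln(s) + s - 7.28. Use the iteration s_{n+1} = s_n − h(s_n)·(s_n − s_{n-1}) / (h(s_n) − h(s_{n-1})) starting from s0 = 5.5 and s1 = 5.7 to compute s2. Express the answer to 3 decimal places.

5.564

h(5.5) = -0.07525, h(5.7) = 0.16047
s2 = 5.70000 − 0.16047·(5.70000 − 5.50000) / (0.16047 − (-0.07525)) = 5.70000 − (0.03209)/(0.23572) = 5.56385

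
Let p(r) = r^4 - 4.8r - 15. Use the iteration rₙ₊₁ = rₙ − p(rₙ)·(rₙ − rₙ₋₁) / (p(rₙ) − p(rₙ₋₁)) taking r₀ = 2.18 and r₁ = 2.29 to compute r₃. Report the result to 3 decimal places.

2.254

p(2.18) = -2.87869, p(2.29) = 1.50858
r₂ = 2.29000 − 1.50858·(2.29000 − 2.18000) / (1.50858 − (-2.87869)) = 2.29000 − (0.16594)/(4.38728) = 2.25218
p(2.25218) = -0.08225
r₃ = 2.25218 − (-0.08225)·(2.25218 − 2.29000) / (-0.08225 − 1.50858) = 2.25218 − (0.00311)/(-1.59083) = 2.25413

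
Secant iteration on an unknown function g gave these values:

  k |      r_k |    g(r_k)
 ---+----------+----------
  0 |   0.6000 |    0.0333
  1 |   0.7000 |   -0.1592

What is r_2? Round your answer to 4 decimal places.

r_2 = 0.7000 − (-0.1592)·(0.7000 − 0.6000) / (-0.1592 − 0.0333)
   = 0.7000 − (-0.015920)/(-0.192500) = 0.617299

0.6173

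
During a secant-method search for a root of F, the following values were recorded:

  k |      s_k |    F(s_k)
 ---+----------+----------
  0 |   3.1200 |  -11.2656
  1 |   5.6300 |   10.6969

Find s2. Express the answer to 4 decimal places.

4.4075

s2 = 5.6300 − 10.6969·(5.6300 − 3.1200) / (10.6969 − (-11.2656))
   = 5.6300 − (26.849219)/(21.962500) = 4.407497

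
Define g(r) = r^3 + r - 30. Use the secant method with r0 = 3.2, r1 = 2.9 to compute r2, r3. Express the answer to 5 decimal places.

g(3.2) = 5.9680000, g(2.9) = -2.7110000
r2 = 2.9000000 − (-2.7110000)·(2.9000000 − 3.2000000) / (-2.7110000 − 5.9680000) = 2.9000000 − (0.8133000)/(-8.6790000) = 2.9937090
g(2.9937090) = -0.1757934
r3 = 2.9937090 − (-0.1757934)·(2.9937090 − 2.9000000) / (-0.1757934 − (-2.7110000)) = 2.9937090 − (-0.0164734)/(2.5352066) = 3.0002068

2.99371, 3.00021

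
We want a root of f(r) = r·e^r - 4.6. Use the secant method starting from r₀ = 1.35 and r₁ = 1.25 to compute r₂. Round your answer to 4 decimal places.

1.2781

f(1.35) = 0.607524, f(1.25) = -0.237071
r₂ = 1.250000 − (-0.237071)·(1.250000 − 1.350000) / (-0.237071 − 0.607524) = 1.250000 − (0.023707)/(-0.844596) = 1.278069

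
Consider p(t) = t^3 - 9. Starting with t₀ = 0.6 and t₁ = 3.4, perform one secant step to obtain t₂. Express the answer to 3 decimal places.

p(0.6) = -8.78400, p(3.4) = 30.30400
t₂ = 3.40000 − 30.30400·(3.40000 − 0.60000) / (30.30400 − (-8.78400)) = 3.40000 − (84.85120)/(39.08800) = 1.22923

1.229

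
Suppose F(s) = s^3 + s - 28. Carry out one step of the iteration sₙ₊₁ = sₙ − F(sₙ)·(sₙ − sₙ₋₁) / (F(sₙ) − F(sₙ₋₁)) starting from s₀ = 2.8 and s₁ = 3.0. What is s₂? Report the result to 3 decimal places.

F(2.8) = -3.24800, F(3.0) = 2.00000
s₂ = 3.00000 − 2.00000·(3.00000 − 2.80000) / (2.00000 − (-3.24800)) = 3.00000 − (0.40000)/(5.24800) = 2.92378

2.924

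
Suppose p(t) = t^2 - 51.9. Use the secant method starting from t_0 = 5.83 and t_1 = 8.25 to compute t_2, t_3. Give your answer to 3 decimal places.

7.102, 7.197

p(5.83) = -17.91110, p(8.25) = 16.16250
t_2 = 8.25000 − 16.16250·(8.25000 − 5.83000) / (16.16250 − (-17.91110)) = 8.25000 − (39.11325)/(34.07360) = 7.10210
p(7.10210) = -1.46024
t_3 = 7.10210 − (-1.46024)·(7.10210 − 8.25000) / (-1.46024 − 16.16250) = 7.10210 − (1.67622)/(-17.62274) = 7.19721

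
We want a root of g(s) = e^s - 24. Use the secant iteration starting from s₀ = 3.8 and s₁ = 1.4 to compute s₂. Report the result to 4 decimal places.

2.5777

g(3.8) = 20.701184, g(1.4) = -19.944800
s₂ = 1.400000 − (-19.944800)·(1.400000 − 3.800000) / (-19.944800 − 20.701184) = 1.400000 − (47.867520)/(-40.645985) = 2.577669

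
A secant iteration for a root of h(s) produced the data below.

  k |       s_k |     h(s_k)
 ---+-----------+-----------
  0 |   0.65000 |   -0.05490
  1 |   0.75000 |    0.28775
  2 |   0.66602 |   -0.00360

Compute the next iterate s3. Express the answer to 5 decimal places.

0.66706

s3 = 0.66602 − (-0.00360)·(0.66602 − 0.75000) / (-0.00360 − 0.28775)
   = 0.66602 − (0.0003023)/(-0.2913500) = 0.6670577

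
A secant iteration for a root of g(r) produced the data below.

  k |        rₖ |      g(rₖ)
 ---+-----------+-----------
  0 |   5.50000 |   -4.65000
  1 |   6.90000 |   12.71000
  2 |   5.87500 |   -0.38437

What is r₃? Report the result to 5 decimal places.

5.90509

r₃ = 5.87500 − (-0.38437)·(5.87500 − 6.90000) / (-0.38437 − 12.71000)
   = 5.87500 − (0.3939793)/(-13.0943700) = 5.9050877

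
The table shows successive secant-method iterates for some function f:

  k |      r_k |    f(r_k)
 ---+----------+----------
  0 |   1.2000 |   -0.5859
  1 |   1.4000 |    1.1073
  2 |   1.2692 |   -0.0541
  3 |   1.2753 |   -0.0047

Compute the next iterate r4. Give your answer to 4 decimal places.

1.2759

r4 = 1.2753 − (-0.0047)·(1.2753 − 1.2692) / (-0.0047 − (-0.0541))
   = 1.2753 − (-0.000029)/(0.049400) = 1.275880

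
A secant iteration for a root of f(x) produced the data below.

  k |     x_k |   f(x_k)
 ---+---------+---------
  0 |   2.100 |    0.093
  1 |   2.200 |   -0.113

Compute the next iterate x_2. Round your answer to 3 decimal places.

x_2 = 2.200 − (-0.113)·(2.200 − 2.100) / (-0.113 − 0.093)
   = 2.200 − (-0.01130)/(-0.20600) = 2.14515

2.145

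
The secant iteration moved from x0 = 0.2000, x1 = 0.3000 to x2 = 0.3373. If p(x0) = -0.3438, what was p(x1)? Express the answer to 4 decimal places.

-0.0934

The secant line through (0.2000, -0.3438) and (0.3000, p(x1)) crosses zero at x2 = 0.3373.
So (0.2000, -0.3438), (0.3000, p(x1)), (0.3373, 0) are collinear:
p(x1) = -0.3438 · (0.3000 − 0.3373) / (0.2000 − 0.3373) = -0.3438 · (-0.037300)/(-0.137300) = -0.093399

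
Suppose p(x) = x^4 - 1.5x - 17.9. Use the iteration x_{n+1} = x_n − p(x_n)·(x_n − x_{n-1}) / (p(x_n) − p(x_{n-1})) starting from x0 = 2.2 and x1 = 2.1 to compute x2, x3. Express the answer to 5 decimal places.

p(2.2) = 2.2256000, p(2.1) = -1.6019000
x2 = 2.1000000 − (-1.6019000)·(2.1000000 − 2.2000000) / (-1.6019000 − 2.2256000) = 2.1000000 − (0.1601900)/(-3.8275000) = 2.1418524
p(2.1418524) = -0.0673321
x3 = 2.1418524 − (-0.0673321)·(2.1418524 − 2.1000000) / (-0.0673321 − (-1.6019000)) = 2.1418524 − (-0.0028180)/(1.5345679) = 2.1436887

2.14185, 2.14369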